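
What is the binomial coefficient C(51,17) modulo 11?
6

Using Lucas' theorem:
Write n=51 and k=17 in base 11:
n in base 11: [4, 7]
k in base 11: [1, 6]
C(51,17) mod 11 = ∏ C(n_i, k_i) mod 11
Digit binomials (mod 11): C(4,1) = 4; C(7,6) = 7
Product: 4 × 7 = 28 ≡ 6 (mod 11)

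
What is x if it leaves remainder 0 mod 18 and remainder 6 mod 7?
90

Using Chinese Remainder Theorem:
M = 18 × 7 = 126
M1 = 7, M2 = 18
y1 = 7^(-1) mod 18 = 13
y2 = 18^(-1) mod 7 = 2
x = (0×7×13 + 6×18×2) mod 126 = 90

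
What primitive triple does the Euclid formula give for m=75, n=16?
(5369, 2400, 5881)

Euclid's formula: a = m² - n², b = 2mn, c = m² + n²
m = 75, n = 16
a = 75² - 16² = 5625 - 256 = 5369
b = 2 × 75 × 16 = 2400
c = 75² + 16² = 5625 + 256 = 5881
Verification: 5369² + 2400² = 28826161 + 5760000 = 34586161 = 5881² ✓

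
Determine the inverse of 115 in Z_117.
58

gcd(115, 117) = 1, so the inverse exists.
Extended Euclidean algorithm on (117, 115):
117 = 1 × 115 + 2  ⟹  2 = (1)·117 + (-1)·115
115 = 57 × 2 + 1  ⟹  1 = (-57)·117 + (58)·115
So (58)·115 ≡ 1 (mod 117), i.e. 115^(-1) ≡ 58 (mod 117).
Check: 115 × 58 = 6670 ≡ 1 (mod 117)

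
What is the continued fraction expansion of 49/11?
[4; 2, 5]

Euclidean algorithm steps:
49 = 4 × 11 + 5
11 = 2 × 5 + 1
5 = 5 × 1 + 0
Continued fraction: [4; 2, 5]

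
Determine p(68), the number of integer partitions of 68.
3087735

p(n) counts ways to write n as a sum of positive integers (order ignored).
Euler's pentagonal recurrence: p(k) = p(k-1) + p(k-2) - p(k-5) - p(k-7) + p(k-12) + p(k-15) - ... (offsets j(3j∓1)/2, signs ++--, p(0)=1, p(<0)=0).
DP table for k = 0..67: p(0)=1, p(1)=1, p(2)=2, p(3)=3, p(4)=5, p(5)=7, p(6)=11, p(7)=15, p(8)=22, p(9)=30, p(10)=42, p(11)=56, p(12)=77, p(13)=101, p(14)=135, p(15)=176, p(16)=231, p(17)=297, p(18)=385, p(19)=490, p(20)=627, p(21)=792, p(22)=1002, p(23)=1255, p(24)=1575, p(25)=1958, p(26)=2436, p(27)=3010, p(28)=3718, p(29)=4565, p(30)=5604, p(31)=6842, p(32)=8349, p(33)=10143, p(34)=12310, p(35)=14883, p(36)=17977, p(37)=21637, p(38)=26015, p(39)=31185, p(40)=37338, p(41)=44583, p(42)=53174, p(43)=63261, p(44)=75175, p(45)=89134, p(46)=105558, p(47)=124754, p(48)=147273, p(49)=173525, p(50)=204226, p(51)=239943, p(52)=281589, p(53)=329931, p(54)=386155, p(55)=451276, p(56)=526823, p(57)=614154, p(58)=715220, p(59)=831820, p(60)=966467, p(61)=1121505, p(62)=1300156, p(63)=1505499, p(64)=1741630, p(65)=2012558, p(66)=2323520, p(67)=2679689.
Final step: p(68) = p(67) + p(66) - p(63) - p(61) + p(56) + p(53) - p(46) - p(42) + p(33) + p(28) - p(17) - p(11)
= 2679689 + 2323520 - 1505499 - 1121505 + 526823 + 329931 - 105558 - 53174 + 10143 + 3718 - 297 - 56
= 3087735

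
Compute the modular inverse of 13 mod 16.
5

gcd(13, 16) = 1, so the inverse exists.
Extended Euclidean algorithm on (16, 13):
16 = 1 × 13 + 3  ⟹  3 = (1)·16 + (-1)·13
13 = 4 × 3 + 1  ⟹  1 = (-4)·16 + (5)·13
So (5)·13 ≡ 1 (mod 16), i.e. 13^(-1) ≡ 5 (mod 16).
Check: 13 × 5 = 65 ≡ 1 (mod 16)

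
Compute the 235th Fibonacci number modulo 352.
5

Matrix identity: Q^n = [[F_(n+1), F_n], [F_n, F_(n-1)]] with Q = [[1,1],[1,0]].
n = 235 = 11101011₂. Square-and-multiply, entries mod 352:
Q^1 = [[1,1],[1,0]]
Q^3 = (Q^1)²·Q = [[3,2],[2,1]]
Q^7 = (Q^3)²·Q = [[21,13],[13,8]]
Q^14 = (Q^7)² = [[258,25],[25,233]]
Q^29 = (Q^14)²·Q = [[264,309],[309,307]]
Q^58 = (Q^29)² = [[89,87],[87,2]]
Q^117 = (Q^58)²·Q = [[175,2],[2,173]]
Q^235 = (Q^117)²·Q = [[349,5],[5,344]]
F_235 mod 352 = Q^235[0][1] = 5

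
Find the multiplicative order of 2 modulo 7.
3

7 is prime, so ord(2) divides φ(7) = 6.
Divisors of 6: 1, 2, 3, 6.
Repeated squaring: 2^1 ≡ 2, 2^2 ≡ 4, 2^4 ≡ 2 (mod 7).
Test 2^d mod 7 for each divisor d in increasing order:
2^1 ≡ 2
2^2 ≡ 4
2^3 = 2^2·2^1 ≡ 1  ← first divisor giving 1
The order is 3.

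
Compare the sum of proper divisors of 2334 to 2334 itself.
abundant

Proper divisors of 2334: sum = 1 + 2 + 3 + 6 + 389 + 778 + 1167 = 2346
Since 2346 > 2334, 2334 is abundant.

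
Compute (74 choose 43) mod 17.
0

Using Lucas' theorem:
Write n=74 and k=43 in base 17:
n in base 17: [4, 6]
k in base 17: [2, 9]
C(74,43) mod 17 = ∏ C(n_i, k_i) mod 17
Digit binomials (mod 17): C(4,2) = 6; C(6,9) = 0 (k_i > n_i)
Product: 6 × 0 = 0 ≡ 0 (mod 17)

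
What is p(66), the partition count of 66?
2323520

p(n) counts ways to write n as a sum of positive integers (order ignored).
Euler's pentagonal recurrence: p(k) = p(k-1) + p(k-2) - p(k-5) - p(k-7) + p(k-12) + p(k-15) - ... (offsets j(3j∓1)/2, signs ++--, p(0)=1, p(<0)=0).
DP table for k = 0..65: p(0)=1, p(1)=1, p(2)=2, p(3)=3, p(4)=5, p(5)=7, p(6)=11, p(7)=15, p(8)=22, p(9)=30, p(10)=42, p(11)=56, p(12)=77, p(13)=101, p(14)=135, p(15)=176, p(16)=231, p(17)=297, p(18)=385, p(19)=490, p(20)=627, p(21)=792, p(22)=1002, p(23)=1255, p(24)=1575, p(25)=1958, p(26)=2436, p(27)=3010, p(28)=3718, p(29)=4565, p(30)=5604, p(31)=6842, p(32)=8349, p(33)=10143, p(34)=12310, p(35)=14883, p(36)=17977, p(37)=21637, p(38)=26015, p(39)=31185, p(40)=37338, p(41)=44583, p(42)=53174, p(43)=63261, p(44)=75175, p(45)=89134, p(46)=105558, p(47)=124754, p(48)=147273, p(49)=173525, p(50)=204226, p(51)=239943, p(52)=281589, p(53)=329931, p(54)=386155, p(55)=451276, p(56)=526823, p(57)=614154, p(58)=715220, p(59)=831820, p(60)=966467, p(61)=1121505, p(62)=1300156, p(63)=1505499, p(64)=1741630, p(65)=2012558.
Final step: p(66) = p(65) + p(64) - p(61) - p(59) + p(54) + p(51) - p(44) - p(40) + p(31) + p(26) - p(15) - p(9)
= 2012558 + 1741630 - 1121505 - 831820 + 386155 + 239943 - 75175 - 37338 + 6842 + 2436 - 176 - 30
= 2323520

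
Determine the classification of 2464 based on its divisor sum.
abundant

Proper divisors of 2464: sum = 1 + 2 + 4 + 7 + 8 + 11 + 14 + 16 + ... + 308 + 352 + 616 + 1232 (23 divisors) = 3584
Since 3584 > 2464, 2464 is abundant.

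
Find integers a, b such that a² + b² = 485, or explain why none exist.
1² + 22² (a=1, b=22)

Factorization: 485 = 5 × 97
By Fermat: n is sum of two squares iff every prime p ≡ 3 (mod 4) appears to even power.
All primes ≡ 3 (mod 4) appear to even power.
Search a = 0, 1, 2, … for 485 - a² a perfect square: first hit at a = 1: 485 - 1 = 484 = 22².
485 = 1² + 22² = 1 + 484 ✓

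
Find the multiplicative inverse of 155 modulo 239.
202

gcd(155, 239) = 1, so the inverse exists.
Extended Euclidean algorithm on (239, 155):
239 = 1 × 155 + 84  ⟹  84 = (1)·239 + (-1)·155
155 = 1 × 84 + 71  ⟹  71 = (-1)·239 + (2)·155
84 = 1 × 71 + 13  ⟹  13 = (2)·239 + (-3)·155
71 = 5 × 13 + 6  ⟹  6 = (-11)·239 + (17)·155
13 = 2 × 6 + 1  ⟹  1 = (24)·239 + (-37)·155
So (-37)·155 ≡ 1 (mod 239), i.e. 155^(-1) ≡ -37 ≡ 202 (mod 239).
Check: 155 × 202 = 31310 ≡ 1 (mod 239)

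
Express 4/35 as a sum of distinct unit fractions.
1/9 + 1/315

Greedy algorithm:
4/35: ceiling(35/4) = 9, use 1/9
1/315: ceiling(315/1) = 315, use 1/315
Result: 4/35 = 1/9 + 1/315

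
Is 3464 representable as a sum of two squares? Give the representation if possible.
10² + 58² (a=10, b=58)

Factorization: 3464 = 2^3 × 433
By Fermat: n is sum of two squares iff every prime p ≡ 3 (mod 4) appears to even power.
All primes ≡ 3 (mod 4) appear to even power.
Search a = 0, 1, 2, … for 3464 - a² a perfect square: first hit at a = 10: 3464 - 100 = 3364 = 58².
3464 = 10² + 58² = 100 + 3364 ✓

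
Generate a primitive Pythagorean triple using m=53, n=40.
(1209, 4240, 4409)

Euclid's formula: a = m² - n², b = 2mn, c = m² + n²
m = 53, n = 40
a = 53² - 40² = 2809 - 1600 = 1209
b = 2 × 53 × 40 = 4240
c = 53² + 40² = 2809 + 1600 = 4409
Verification: 1209² + 4240² = 1461681 + 17977600 = 19439281 = 4409² ✓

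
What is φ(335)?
264

335 = 5 × 67
φ(n) = n × ∏(1 - 1/p) for each prime p dividing n
φ(335) = 335 × (1 - 1/5) × (1 - 1/67) = 264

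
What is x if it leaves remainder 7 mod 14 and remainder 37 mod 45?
217

Using Chinese Remainder Theorem:
M = 14 × 45 = 630
M1 = 45, M2 = 14
y1 = 45^(-1) mod 14 = 5
y2 = 14^(-1) mod 45 = 29
x = (7×45×5 + 37×14×29) mod 630 = 217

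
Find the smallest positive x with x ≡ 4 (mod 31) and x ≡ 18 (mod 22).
128

Using Chinese Remainder Theorem:
M = 31 × 22 = 682
M1 = 22, M2 = 31
y1 = 22^(-1) mod 31 = 24
y2 = 31^(-1) mod 22 = 5
x = (4×22×24 + 18×31×5) mod 682 = 128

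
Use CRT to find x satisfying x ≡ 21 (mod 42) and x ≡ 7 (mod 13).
189

Using Chinese Remainder Theorem:
M = 42 × 13 = 546
M1 = 13, M2 = 42
y1 = 13^(-1) mod 42 = 13
y2 = 42^(-1) mod 13 = 9
x = (21×13×13 + 7×42×9) mod 546 = 189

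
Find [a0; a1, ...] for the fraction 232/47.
[4; 1, 14, 1, 2]

Euclidean algorithm steps:
232 = 4 × 47 + 44
47 = 1 × 44 + 3
44 = 14 × 3 + 2
3 = 1 × 2 + 1
2 = 2 × 1 + 0
Continued fraction: [4; 1, 14, 1, 2]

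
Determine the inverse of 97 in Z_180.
13

gcd(97, 180) = 1, so the inverse exists.
Extended Euclidean algorithm on (180, 97):
180 = 1 × 97 + 83  ⟹  83 = (1)·180 + (-1)·97
97 = 1 × 83 + 14  ⟹  14 = (-1)·180 + (2)·97
83 = 5 × 14 + 13  ⟹  13 = (6)·180 + (-11)·97
14 = 1 × 13 + 1  ⟹  1 = (-7)·180 + (13)·97
So (13)·97 ≡ 1 (mod 180), i.e. 97^(-1) ≡ 13 (mod 180).
Check: 97 × 13 = 1261 ≡ 1 (mod 180)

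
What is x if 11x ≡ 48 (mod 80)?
x ≡ 48 (mod 80)

gcd(11, 80) = 1, which divides 48, so solutions exist.
Find 11^(-1) mod 80 by the extended Euclidean algorithm:
80 = 7 × 11 + 3  ⟹  3 = (1)·80 + (-7)·11
11 = 3 × 3 + 2  ⟹  2 = (-3)·80 + (22)·11
3 = 1 × 2 + 1  ⟹  1 = (4)·80 + (-29)·11
So (-29)·11 ≡ 1 (mod 80), i.e. 11^(-1) ≡ -29 ≡ 51 (mod 80).
x ≡ 51 × 48 = 2448 ≡ 48 (mod 80).
Check: 11 × 48 = 528 ≡ 48 (mod 80).
Unique solution: x ≡ 48 (mod 80)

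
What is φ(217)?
180

217 = 7 × 31
φ(n) = n × ∏(1 - 1/p) for each prime p dividing n
φ(217) = 217 × (1 - 1/7) × (1 - 1/31) = 180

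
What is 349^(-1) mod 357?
223

gcd(349, 357) = 1, so the inverse exists.
Extended Euclidean algorithm on (357, 349):
357 = 1 × 349 + 8  ⟹  8 = (1)·357 + (-1)·349
349 = 43 × 8 + 5  ⟹  5 = (-43)·357 + (44)·349
8 = 1 × 5 + 3  ⟹  3 = (44)·357 + (-45)·349
5 = 1 × 3 + 2  ⟹  2 = (-87)·357 + (89)·349
3 = 1 × 2 + 1  ⟹  1 = (131)·357 + (-134)·349
So (-134)·349 ≡ 1 (mod 357), i.e. 349^(-1) ≡ -134 ≡ 223 (mod 357).
Check: 349 × 223 = 77827 ≡ 1 (mod 357)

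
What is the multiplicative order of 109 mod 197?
98

197 is prime, so ord(109) divides φ(197) = 196.
Divisors of 196: 1, 2, 4, 7, 14, 28, 49, 98, 196.
Repeated squaring: 109^1 ≡ 109, 109^2 ≡ 61, 109^4 ≡ 175, 109^8 ≡ 90, 109^16 ≡ 23, 109^32 ≡ 135, 109^64 ≡ 101, 109^128 ≡ 154 (mod 197).
Test 109^d mod 197 for each divisor d in increasing order:
109^1 ≡ 109
109^2 ≡ 61
109^4 ≡ 175
109^7 = 109^4·109^2·109^1 ≡ 93
109^14 = 109^8·109^4·109^2 ≡ 178
109^28 = 109^16·109^8·109^4 ≡ 164
109^49 = 109^32·109^16·109^1 ≡ 196
109^98 = 109^64·109^32·109^2 ≡ 1  ← first divisor giving 1
The order is 98.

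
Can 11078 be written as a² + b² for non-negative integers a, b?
Not possible

Factorization: 11078 = 2 × 29 × 191
By Fermat: n is sum of two squares iff every prime p ≡ 3 (mod 4) appears to even power.
Prime(s) ≡ 3 (mod 4) with odd exponent: [(191, 1)]
Therefore 11078 cannot be expressed as a² + b².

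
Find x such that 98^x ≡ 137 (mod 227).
215

Baby-step giant-step with step n = ⌈√227⌉ = 16.
Baby steps 98^j mod 227 (j:value) for j=0..15: 0:1, 1:98, 2:70, 3:50, 4:133, 5:95, 6:3, 7:67, 8:210, 9:150, 10:172, 11:58, 12:9, 13:201, 14:176, 15:223.
Giant-step multiplier: 98^(-16) ≡ 98^(226-16) = 98^210 ≡ 11 (mod 227).
Giant steps γ_i = 137·11^i mod 227: γ_0=137, γ_1=145, γ_2=6, γ_3=66, γ_4=45, γ_5=41, γ_6=224, γ_7=194, γ_8=91, γ_9=93, γ_10=115, γ_11=130, γ_12=68, γ_13=67 (in table at j=7).
x = i·n + j = 13·16 + 7 = 215.
Check: 98^215 ≡ 137 (mod 227).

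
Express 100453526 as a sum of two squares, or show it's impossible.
Not possible

Factorization: 100453526 = 2 × 41 × 107^3
By Fermat: n is sum of two squares iff every prime p ≡ 3 (mod 4) appears to even power.
Prime(s) ≡ 3 (mod 4) with odd exponent: [(107, 3)]
Therefore 100453526 cannot be expressed as a² + b².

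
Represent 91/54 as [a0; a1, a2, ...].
[1; 1, 2, 5, 1, 2]

Euclidean algorithm steps:
91 = 1 × 54 + 37
54 = 1 × 37 + 17
37 = 2 × 17 + 3
17 = 5 × 3 + 2
3 = 1 × 2 + 1
2 = 2 × 1 + 0
Continued fraction: [1; 1, 2, 5, 1, 2]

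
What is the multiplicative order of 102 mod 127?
42

127 is prime, so ord(102) divides φ(127) = 126.
Divisors of 126: 1, 2, 3, 6, 7, 9, 14, 18, 21, 42, 63, 126.
Repeated squaring: 102^1 ≡ 102, 102^2 ≡ 117, 102^4 ≡ 100, 102^8 ≡ 94, 102^16 ≡ 73, 102^32 ≡ 122, 102^64 ≡ 25 (mod 127).
Test 102^d mod 127 for each divisor d in increasing order:
102^1 ≡ 102
102^2 ≡ 117
102^3 = 102^2·102^1 ≡ 123
102^6 = 102^4·102^2 ≡ 16
102^7 = 102^4·102^2·102^1 ≡ 108
102^9 = 102^8·102^1 ≡ 63
102^14 = 102^8·102^4·102^2 ≡ 107
102^18 = 102^16·102^2 ≡ 32
102^21 = 102^16·102^4·102^1 ≡ 126
102^42 = 102^32·102^8·102^2 ≡ 1  ← first divisor giving 1
The order is 42.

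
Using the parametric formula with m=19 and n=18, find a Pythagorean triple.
(37, 684, 685)

Euclid's formula: a = m² - n², b = 2mn, c = m² + n²
m = 19, n = 18
a = 19² - 18² = 361 - 324 = 37
b = 2 × 19 × 18 = 684
c = 19² + 18² = 361 + 324 = 685
Verification: 37² + 684² = 1369 + 467856 = 469225 = 685² ✓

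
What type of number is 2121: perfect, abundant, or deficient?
deficient

Proper divisors of 2121: sum = 1 + 3 + 7 + 21 + 101 + 303 + 707 = 1143
Since 1143 < 2121, 2121 is deficient.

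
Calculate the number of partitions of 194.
2366022741845

p(n) counts ways to write n as a sum of positive integers (order ignored).
Euler's pentagonal recurrence: p(k) = p(k-1) + p(k-2) - p(k-5) - p(k-7) + p(k-12) + p(k-15) - ... (offsets j(3j∓1)/2, signs ++--, p(0)=1, p(<0)=0).
DP table for k = 0..193: p(0)=1, p(1)=1, p(2)=2, p(3)=3, p(4)=5, p(5)=7, p(6)=11, p(7)=15, p(8)=22, p(9)=30, p(10)=42, p(11)=56, p(12)=77, p(13)=101, p(14)=135, p(15)=176, p(16)=231, p(17)=297, p(18)=385, p(19)=490, p(20)=627, p(21)=792, p(22)=1002, p(23)=1255, p(24)=1575, p(25)=1958, p(26)=2436, p(27)=3010, p(28)=3718, p(29)=4565, p(30)=5604, p(31)=6842, p(32)=8349, p(33)=10143, p(34)=12310, p(35)=14883, p(36)=17977, p(37)=21637, p(38)=26015, p(39)=31185, p(40)=37338, p(41)=44583, p(42)=53174, p(43)=63261, p(44)=75175, p(45)=89134, p(46)=105558, p(47)=124754, p(48)=147273, p(49)=173525, p(50)=204226, p(51)=239943, p(52)=281589, p(53)=329931, p(54)=386155, p(55)=451276, p(56)=526823, p(57)=614154, p(58)=715220, p(59)=831820, p(60)=966467, p(61)=1121505, p(62)=1300156, p(63)=1505499, p(64)=1741630, p(65)=2012558, p(66)=2323520, p(67)=2679689, p(68)=3087735, p(69)=3554345, p(70)=4087968, p(71)=4697205, p(72)=5392783, p(73)=6185689, p(74)=7089500, p(75)=8118264, p(76)=9289091, p(77)=10619863, p(78)=12132164, p(79)=13848650, p(80)=15796476, p(81)=18004327, p(82)=20506255, p(83)=23338469, p(84)=26543660, p(85)=30167357, p(86)=34262962, p(87)=38887673, p(88)=44108109, p(89)=49995925, p(90)=56634173, p(91)=64112359, p(92)=72533807, p(93)=82010177, p(94)=92669720, p(95)=104651419, p(96)=118114304, p(97)=133230930, p(98)=150198136, p(99)=169229875, p(100)=190569292, p(101)=214481126, p(102)=241265379, p(103)=271248950, p(104)=304801365, p(105)=342325709, p(106)=384276336, p(107)=431149389, p(108)=483502844, p(109)=541946240, p(110)=607163746, p(111)=679903203, p(112)=761002156, p(113)=851376628, p(114)=952050665, p(115)=1064144451, p(116)=1188908248, p(117)=1327710076, p(118)=1482074143, p(119)=1653668665, p(120)=1844349560, p(121)=2056148051, p(122)=2291320912, p(123)=2552338241, p(124)=2841940500, p(125)=3163127352, p(126)=3519222692, p(127)=3913864295, p(128)=4351078600, p(129)=4835271870, p(130)=5371315400, p(131)=5964539504, p(132)=6620830889, p(133)=7346629512, p(134)=8149040695, p(135)=9035836076, p(136)=10015581680, p(137)=11097645016, p(138)=12292341831, p(139)=13610949895, p(140)=15065878135, p(141)=16670689208, p(142)=18440293320, p(143)=20390982757, p(144)=22540654445, p(145)=24908858009, p(146)=27517052599, p(147)=30388671978, p(148)=33549419497, p(149)=37027355200, p(150)=40853235313, p(151)=45060624582, p(152)=49686288421, p(153)=54770336324, p(154)=60356673280, p(155)=66493182097, p(156)=73232243759, p(157)=80630964769, p(158)=88751778802, p(159)=97662728555, p(160)=107438159466, p(161)=118159068427, p(162)=129913904637, p(163)=142798995930, p(164)=156919475295, p(165)=172389800255, p(166)=189334822579, p(167)=207890420102, p(168)=228204732751, p(169)=250438925115, p(170)=274768617130, p(171)=301384802048, p(172)=330495499613, p(173)=362326859895, p(174)=397125074750, p(175)=435157697830, p(176)=476715857290, p(177)=522115831195, p(178)=571701605655, p(179)=625846753120, p(180)=684957390936, p(181)=749474411781, p(182)=819876908323, p(183)=896684817527, p(184)=980462880430, p(185)=1071823774337, p(186)=1171432692373, p(187)=1280011042268, p(188)=1398341745571, p(189)=1527273599625, p(190)=1667727404093, p(191)=1820701100652, p(192)=1987276856363, p(193)=2168627105469.
Final step: p(194) = p(193) + p(192) - p(189) - p(187) + p(182) + p(179) - p(172) - p(168) + p(159) + p(154) - p(143) - p(137) + p(124) + p(117) - p(102) - p(94) + p(77) + p(68) - p(49) - p(39) + p(18) + p(7)
= 2168627105469 + 1987276856363 - 1527273599625 - 1280011042268 + 819876908323 + 625846753120 - 330495499613 - 228204732751 + 97662728555 + 60356673280 - 20390982757 - 11097645016 + 2841940500 + 1327710076 - 241265379 - 92669720 + 10619863 + 3087735 - 173525 - 31185 + 385 + 15
= 2366022741845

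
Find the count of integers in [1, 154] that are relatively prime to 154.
60

154 = 2 × 7 × 11
φ(n) = n × ∏(1 - 1/p) for each prime p dividing n
φ(154) = 154 × (1 - 1/2) × (1 - 1/7) × (1 - 1/11) = 60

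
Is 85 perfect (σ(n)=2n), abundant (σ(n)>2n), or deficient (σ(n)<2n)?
deficient

Proper divisors of 85: sum = 1 + 5 + 17 = 23
Since 23 < 85, 85 is deficient.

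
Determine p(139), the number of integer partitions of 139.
13610949895

p(n) counts ways to write n as a sum of positive integers (order ignored).
Euler's pentagonal recurrence: p(k) = p(k-1) + p(k-2) - p(k-5) - p(k-7) + p(k-12) + p(k-15) - ... (offsets j(3j∓1)/2, signs ++--, p(0)=1, p(<0)=0).
DP table for k = 0..138: p(0)=1, p(1)=1, p(2)=2, p(3)=3, p(4)=5, p(5)=7, p(6)=11, p(7)=15, p(8)=22, p(9)=30, p(10)=42, p(11)=56, p(12)=77, p(13)=101, p(14)=135, p(15)=176, p(16)=231, p(17)=297, p(18)=385, p(19)=490, p(20)=627, p(21)=792, p(22)=1002, p(23)=1255, p(24)=1575, p(25)=1958, p(26)=2436, p(27)=3010, p(28)=3718, p(29)=4565, p(30)=5604, p(31)=6842, p(32)=8349, p(33)=10143, p(34)=12310, p(35)=14883, p(36)=17977, p(37)=21637, p(38)=26015, p(39)=31185, p(40)=37338, p(41)=44583, p(42)=53174, p(43)=63261, p(44)=75175, p(45)=89134, p(46)=105558, p(47)=124754, p(48)=147273, p(49)=173525, p(50)=204226, p(51)=239943, p(52)=281589, p(53)=329931, p(54)=386155, p(55)=451276, p(56)=526823, p(57)=614154, p(58)=715220, p(59)=831820, p(60)=966467, p(61)=1121505, p(62)=1300156, p(63)=1505499, p(64)=1741630, p(65)=2012558, p(66)=2323520, p(67)=2679689, p(68)=3087735, p(69)=3554345, p(70)=4087968, p(71)=4697205, p(72)=5392783, p(73)=6185689, p(74)=7089500, p(75)=8118264, p(76)=9289091, p(77)=10619863, p(78)=12132164, p(79)=13848650, p(80)=15796476, p(81)=18004327, p(82)=20506255, p(83)=23338469, p(84)=26543660, p(85)=30167357, p(86)=34262962, p(87)=38887673, p(88)=44108109, p(89)=49995925, p(90)=56634173, p(91)=64112359, p(92)=72533807, p(93)=82010177, p(94)=92669720, p(95)=104651419, p(96)=118114304, p(97)=133230930, p(98)=150198136, p(99)=169229875, p(100)=190569292, p(101)=214481126, p(102)=241265379, p(103)=271248950, p(104)=304801365, p(105)=342325709, p(106)=384276336, p(107)=431149389, p(108)=483502844, p(109)=541946240, p(110)=607163746, p(111)=679903203, p(112)=761002156, p(113)=851376628, p(114)=952050665, p(115)=1064144451, p(116)=1188908248, p(117)=1327710076, p(118)=1482074143, p(119)=1653668665, p(120)=1844349560, p(121)=2056148051, p(122)=2291320912, p(123)=2552338241, p(124)=2841940500, p(125)=3163127352, p(126)=3519222692, p(127)=3913864295, p(128)=4351078600, p(129)=4835271870, p(130)=5371315400, p(131)=5964539504, p(132)=6620830889, p(133)=7346629512, p(134)=8149040695, p(135)=9035836076, p(136)=10015581680, p(137)=11097645016, p(138)=12292341831.
Final step: p(139) = p(138) + p(137) - p(134) - p(132) + p(127) + p(124) - p(117) - p(113) + p(104) + p(99) - p(88) - p(82) + p(69) + p(62) - p(47) - p(39) + p(22) + p(13)
= 12292341831 + 11097645016 - 8149040695 - 6620830889 + 3913864295 + 2841940500 - 1327710076 - 851376628 + 304801365 + 169229875 - 44108109 - 20506255 + 3554345 + 1300156 - 124754 - 31185 + 1002 + 101
= 13610949895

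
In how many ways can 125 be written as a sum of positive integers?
3163127352

p(n) counts ways to write n as a sum of positive integers (order ignored).
Euler's pentagonal recurrence: p(k) = p(k-1) + p(k-2) - p(k-5) - p(k-7) + p(k-12) + p(k-15) - ... (offsets j(3j∓1)/2, signs ++--, p(0)=1, p(<0)=0).
DP table for k = 0..124: p(0)=1, p(1)=1, p(2)=2, p(3)=3, p(4)=5, p(5)=7, p(6)=11, p(7)=15, p(8)=22, p(9)=30, p(10)=42, p(11)=56, p(12)=77, p(13)=101, p(14)=135, p(15)=176, p(16)=231, p(17)=297, p(18)=385, p(19)=490, p(20)=627, p(21)=792, p(22)=1002, p(23)=1255, p(24)=1575, p(25)=1958, p(26)=2436, p(27)=3010, p(28)=3718, p(29)=4565, p(30)=5604, p(31)=6842, p(32)=8349, p(33)=10143, p(34)=12310, p(35)=14883, p(36)=17977, p(37)=21637, p(38)=26015, p(39)=31185, p(40)=37338, p(41)=44583, p(42)=53174, p(43)=63261, p(44)=75175, p(45)=89134, p(46)=105558, p(47)=124754, p(48)=147273, p(49)=173525, p(50)=204226, p(51)=239943, p(52)=281589, p(53)=329931, p(54)=386155, p(55)=451276, p(56)=526823, p(57)=614154, p(58)=715220, p(59)=831820, p(60)=966467, p(61)=1121505, p(62)=1300156, p(63)=1505499, p(64)=1741630, p(65)=2012558, p(66)=2323520, p(67)=2679689, p(68)=3087735, p(69)=3554345, p(70)=4087968, p(71)=4697205, p(72)=5392783, p(73)=6185689, p(74)=7089500, p(75)=8118264, p(76)=9289091, p(77)=10619863, p(78)=12132164, p(79)=13848650, p(80)=15796476, p(81)=18004327, p(82)=20506255, p(83)=23338469, p(84)=26543660, p(85)=30167357, p(86)=34262962, p(87)=38887673, p(88)=44108109, p(89)=49995925, p(90)=56634173, p(91)=64112359, p(92)=72533807, p(93)=82010177, p(94)=92669720, p(95)=104651419, p(96)=118114304, p(97)=133230930, p(98)=150198136, p(99)=169229875, p(100)=190569292, p(101)=214481126, p(102)=241265379, p(103)=271248950, p(104)=304801365, p(105)=342325709, p(106)=384276336, p(107)=431149389, p(108)=483502844, p(109)=541946240, p(110)=607163746, p(111)=679903203, p(112)=761002156, p(113)=851376628, p(114)=952050665, p(115)=1064144451, p(116)=1188908248, p(117)=1327710076, p(118)=1482074143, p(119)=1653668665, p(120)=1844349560, p(121)=2056148051, p(122)=2291320912, p(123)=2552338241, p(124)=2841940500.
Final step: p(125) = p(124) + p(123) - p(120) - p(118) + p(113) + p(110) - p(103) - p(99) + p(90) + p(85) - p(74) - p(68) + p(55) + p(48) - p(33) - p(25) + p(8)
= 2841940500 + 2552338241 - 1844349560 - 1482074143 + 851376628 + 607163746 - 271248950 - 169229875 + 56634173 + 30167357 - 7089500 - 3087735 + 451276 + 147273 - 10143 - 1958 + 22
= 3163127352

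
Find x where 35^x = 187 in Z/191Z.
153

Baby-step giant-step with step n = ⌈√191⌉ = 14.
Baby steps 35^j mod 191 (j:value) for j=0..13: 0:1, 1:35, 2:79, 3:91, 4:129, 5:122, 6:68, 7:88, 8:24, 9:76, 10:177, 11:83, 12:40, 13:63.
Giant-step multiplier: 35^(-14) ≡ 35^(190-14) = 35^176 ≡ 90 (mod 191).
Giant steps γ_i = 187·90^i mod 191: γ_0=187, γ_1=22, γ_2=70, γ_3=188, γ_4=112, γ_5=148, γ_6=141, γ_7=84, γ_8=111, γ_9=58, γ_10=63 (in table at j=13).
x = i·n + j = 10·14 + 13 = 153.
Check: 35^153 ≡ 187 (mod 191).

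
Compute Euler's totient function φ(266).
108

266 = 2 × 7 × 19
φ(n) = n × ∏(1 - 1/p) for each prime p dividing n
φ(266) = 266 × (1 - 1/2) × (1 - 1/7) × (1 - 1/19) = 108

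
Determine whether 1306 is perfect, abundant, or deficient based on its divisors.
deficient

Proper divisors of 1306: sum = 1 + 2 + 653 = 656
Since 656 < 1306, 1306 is deficient.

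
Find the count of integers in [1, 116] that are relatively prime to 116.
56

116 = 2^2 × 29
φ(n) = n × ∏(1 - 1/p) for each prime p dividing n
φ(116) = 116 × (1 - 1/2) × (1 - 1/29) = 56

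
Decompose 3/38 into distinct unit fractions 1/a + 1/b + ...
1/13 + 1/494

Greedy algorithm:
3/38: ceiling(38/3) = 13, use 1/13
1/494: ceiling(494/1) = 494, use 1/494
Result: 3/38 = 1/13 + 1/494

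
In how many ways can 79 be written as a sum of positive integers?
13848650

p(n) counts ways to write n as a sum of positive integers (order ignored).
Euler's pentagonal recurrence: p(k) = p(k-1) + p(k-2) - p(k-5) - p(k-7) + p(k-12) + p(k-15) - ... (offsets j(3j∓1)/2, signs ++--, p(0)=1, p(<0)=0).
DP table for k = 0..78: p(0)=1, p(1)=1, p(2)=2, p(3)=3, p(4)=5, p(5)=7, p(6)=11, p(7)=15, p(8)=22, p(9)=30, p(10)=42, p(11)=56, p(12)=77, p(13)=101, p(14)=135, p(15)=176, p(16)=231, p(17)=297, p(18)=385, p(19)=490, p(20)=627, p(21)=792, p(22)=1002, p(23)=1255, p(24)=1575, p(25)=1958, p(26)=2436, p(27)=3010, p(28)=3718, p(29)=4565, p(30)=5604, p(31)=6842, p(32)=8349, p(33)=10143, p(34)=12310, p(35)=14883, p(36)=17977, p(37)=21637, p(38)=26015, p(39)=31185, p(40)=37338, p(41)=44583, p(42)=53174, p(43)=63261, p(44)=75175, p(45)=89134, p(46)=105558, p(47)=124754, p(48)=147273, p(49)=173525, p(50)=204226, p(51)=239943, p(52)=281589, p(53)=329931, p(54)=386155, p(55)=451276, p(56)=526823, p(57)=614154, p(58)=715220, p(59)=831820, p(60)=966467, p(61)=1121505, p(62)=1300156, p(63)=1505499, p(64)=1741630, p(65)=2012558, p(66)=2323520, p(67)=2679689, p(68)=3087735, p(69)=3554345, p(70)=4087968, p(71)=4697205, p(72)=5392783, p(73)=6185689, p(74)=7089500, p(75)=8118264, p(76)=9289091, p(77)=10619863, p(78)=12132164.
Final step: p(79) = p(78) + p(77) - p(74) - p(72) + p(67) + p(64) - p(57) - p(53) + p(44) + p(39) - p(28) - p(22) + p(9) + p(2)
= 12132164 + 10619863 - 7089500 - 5392783 + 2679689 + 1741630 - 614154 - 329931 + 75175 + 31185 - 3718 - 1002 + 30 + 2
= 13848650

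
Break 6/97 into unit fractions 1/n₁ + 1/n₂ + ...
1/17 + 1/330 + 1/544170

Greedy algorithm:
6/97: ceiling(97/6) = 17, use 1/17
5/1649: ceiling(1649/5) = 330, use 1/330
1/544170: ceiling(544170/1) = 544170, use 1/544170
Result: 6/97 = 1/17 + 1/330 + 1/544170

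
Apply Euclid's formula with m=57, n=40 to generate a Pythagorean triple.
(1649, 4560, 4849)

Euclid's formula: a = m² - n², b = 2mn, c = m² + n²
m = 57, n = 40
a = 57² - 40² = 3249 - 1600 = 1649
b = 2 × 57 × 40 = 4560
c = 57² + 40² = 3249 + 1600 = 4849
Verification: 1649² + 4560² = 2719201 + 20793600 = 23512801 = 4849² ✓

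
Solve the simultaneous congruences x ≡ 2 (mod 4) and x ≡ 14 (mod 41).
14

Using Chinese Remainder Theorem:
M = 4 × 41 = 164
M1 = 41, M2 = 4
y1 = 41^(-1) mod 4 = 1
y2 = 4^(-1) mod 41 = 31
x = (2×41×1 + 14×4×31) mod 164 = 14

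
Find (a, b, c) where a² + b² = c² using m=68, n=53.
(1815, 7208, 7433)

Euclid's formula: a = m² - n², b = 2mn, c = m² + n²
m = 68, n = 53
a = 68² - 53² = 4624 - 2809 = 1815
b = 2 × 68 × 53 = 7208
c = 68² + 53² = 4624 + 2809 = 7433
Verification: 1815² + 7208² = 3294225 + 51955264 = 55249489 = 7433² ✓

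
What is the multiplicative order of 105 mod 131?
65

131 is prime, so ord(105) divides φ(131) = 130.
Divisors of 130: 1, 2, 5, 10, 13, 26, 65, 130.
Repeated squaring: 105^1 ≡ 105, 105^2 ≡ 21, 105^4 ≡ 48, 105^8 ≡ 77, 105^16 ≡ 34, 105^32 ≡ 108, 105^64 ≡ 5, 105^128 ≡ 25 (mod 131).
Test 105^d mod 131 for each divisor d in increasing order:
105^1 ≡ 105
105^2 ≡ 21
105^5 = 105^4·105^1 ≡ 62
105^10 = 105^8·105^2 ≡ 45
105^13 = 105^8·105^4·105^1 ≡ 58
105^26 = 105^16·105^8·105^2 ≡ 89
105^65 = 105^64·105^1 ≡ 1  ← first divisor giving 1
The order is 65.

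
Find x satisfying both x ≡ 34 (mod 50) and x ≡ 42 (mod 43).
1934

Using Chinese Remainder Theorem:
M = 50 × 43 = 2150
M1 = 43, M2 = 50
y1 = 43^(-1) mod 50 = 7
y2 = 50^(-1) mod 43 = 37
x = (34×43×7 + 42×50×37) mod 2150 = 1934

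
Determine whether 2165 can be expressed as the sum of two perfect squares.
7² + 46² (a=7, b=46)

Factorization: 2165 = 5 × 433
By Fermat: n is sum of two squares iff every prime p ≡ 3 (mod 4) appears to even power.
All primes ≡ 3 (mod 4) appear to even power.
Search a = 0, 1, 2, … for 2165 - a² a perfect square: first hit at a = 7: 2165 - 49 = 2116 = 46².
2165 = 7² + 46² = 49 + 2116 ✓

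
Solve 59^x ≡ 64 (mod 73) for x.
24

Baby-step giant-step with step n = ⌈√73⌉ = 9.
Baby steps 59^j mod 73 (j:value) for j=0..8: 0:1, 1:59, 2:50, 3:30, 4:18, 5:40, 6:24, 7:29, 8:32.
Giant-step multiplier: 59^(-9) ≡ 59^(72-9) = 59^63 ≡ 51 (mod 73).
Giant steps γ_i = 64·51^i mod 73: γ_0=64, γ_1=52, γ_2=24 (in table at j=6).
x = i·n + j = 2·9 + 6 = 24.
Check: 59^24 ≡ 64 (mod 73).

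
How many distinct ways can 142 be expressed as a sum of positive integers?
18440293320

p(n) counts ways to write n as a sum of positive integers (order ignored).
Euler's pentagonal recurrence: p(k) = p(k-1) + p(k-2) - p(k-5) - p(k-7) + p(k-12) + p(k-15) - ... (offsets j(3j∓1)/2, signs ++--, p(0)=1, p(<0)=0).
DP table for k = 0..141: p(0)=1, p(1)=1, p(2)=2, p(3)=3, p(4)=5, p(5)=7, p(6)=11, p(7)=15, p(8)=22, p(9)=30, p(10)=42, p(11)=56, p(12)=77, p(13)=101, p(14)=135, p(15)=176, p(16)=231, p(17)=297, p(18)=385, p(19)=490, p(20)=627, p(21)=792, p(22)=1002, p(23)=1255, p(24)=1575, p(25)=1958, p(26)=2436, p(27)=3010, p(28)=3718, p(29)=4565, p(30)=5604, p(31)=6842, p(32)=8349, p(33)=10143, p(34)=12310, p(35)=14883, p(36)=17977, p(37)=21637, p(38)=26015, p(39)=31185, p(40)=37338, p(41)=44583, p(42)=53174, p(43)=63261, p(44)=75175, p(45)=89134, p(46)=105558, p(47)=124754, p(48)=147273, p(49)=173525, p(50)=204226, p(51)=239943, p(52)=281589, p(53)=329931, p(54)=386155, p(55)=451276, p(56)=526823, p(57)=614154, p(58)=715220, p(59)=831820, p(60)=966467, p(61)=1121505, p(62)=1300156, p(63)=1505499, p(64)=1741630, p(65)=2012558, p(66)=2323520, p(67)=2679689, p(68)=3087735, p(69)=3554345, p(70)=4087968, p(71)=4697205, p(72)=5392783, p(73)=6185689, p(74)=7089500, p(75)=8118264, p(76)=9289091, p(77)=10619863, p(78)=12132164, p(79)=13848650, p(80)=15796476, p(81)=18004327, p(82)=20506255, p(83)=23338469, p(84)=26543660, p(85)=30167357, p(86)=34262962, p(87)=38887673, p(88)=44108109, p(89)=49995925, p(90)=56634173, p(91)=64112359, p(92)=72533807, p(93)=82010177, p(94)=92669720, p(95)=104651419, p(96)=118114304, p(97)=133230930, p(98)=150198136, p(99)=169229875, p(100)=190569292, p(101)=214481126, p(102)=241265379, p(103)=271248950, p(104)=304801365, p(105)=342325709, p(106)=384276336, p(107)=431149389, p(108)=483502844, p(109)=541946240, p(110)=607163746, p(111)=679903203, p(112)=761002156, p(113)=851376628, p(114)=952050665, p(115)=1064144451, p(116)=1188908248, p(117)=1327710076, p(118)=1482074143, p(119)=1653668665, p(120)=1844349560, p(121)=2056148051, p(122)=2291320912, p(123)=2552338241, p(124)=2841940500, p(125)=3163127352, p(126)=3519222692, p(127)=3913864295, p(128)=4351078600, p(129)=4835271870, p(130)=5371315400, p(131)=5964539504, p(132)=6620830889, p(133)=7346629512, p(134)=8149040695, p(135)=9035836076, p(136)=10015581680, p(137)=11097645016, p(138)=12292341831, p(139)=13610949895, p(140)=15065878135, p(141)=16670689208.
Final step: p(142) = p(141) + p(140) - p(137) - p(135) + p(130) + p(127) - p(120) - p(116) + p(107) + p(102) - p(91) - p(85) + p(72) + p(65) - p(50) - p(42) + p(25) + p(16)
= 16670689208 + 15065878135 - 11097645016 - 9035836076 + 5371315400 + 3913864295 - 1844349560 - 1188908248 + 431149389 + 241265379 - 64112359 - 30167357 + 5392783 + 2012558 - 204226 - 53174 + 1958 + 231
= 18440293320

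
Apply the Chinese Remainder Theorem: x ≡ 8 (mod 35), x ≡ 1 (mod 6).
43

Using Chinese Remainder Theorem:
M = 35 × 6 = 210
M1 = 6, M2 = 35
y1 = 6^(-1) mod 35 = 6
y2 = 35^(-1) mod 6 = 5
x = (8×6×6 + 1×35×5) mod 210 = 43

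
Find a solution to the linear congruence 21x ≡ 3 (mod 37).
x ≡ 16 (mod 37)

gcd(21, 37) = 1, which divides 3, so solutions exist.
Find 21^(-1) mod 37 by the extended Euclidean algorithm:
37 = 1 × 21 + 16  ⟹  16 = (1)·37 + (-1)·21
21 = 1 × 16 + 5  ⟹  5 = (-1)·37 + (2)·21
16 = 3 × 5 + 1  ⟹  1 = (4)·37 + (-7)·21
So (-7)·21 ≡ 1 (mod 37), i.e. 21^(-1) ≡ -7 ≡ 30 (mod 37).
x ≡ 30 × 3 = 90 ≡ 16 (mod 37).
Check: 21 × 16 = 336 ≡ 3 (mod 37).
Unique solution: x ≡ 16 (mod 37)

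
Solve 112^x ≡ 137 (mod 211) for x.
28

Baby-step giant-step with step n = ⌈√211⌉ = 15.
Baby steps 112^j mod 211 (j:value) for j=0..14: 0:1, 1:112, 2:95, 3:90, 4:163, 5:110, 6:82, 7:111, 8:194, 9:206, 10:73, 11:158, 12:183, 13:29, 14:83.
Giant-step multiplier: 112^(-15) ≡ 112^(210-15) = 112^195 ≡ 88 (mod 211).
Giant steps γ_i = 137·88^i mod 211: γ_0=137, γ_1=29 (in table at j=13).
x = i·n + j = 1·15 + 13 = 28.
Check: 112^28 ≡ 137 (mod 211).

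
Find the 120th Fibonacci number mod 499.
132

Matrix identity: Q^n = [[F_(n+1), F_n], [F_n, F_(n-1)]] with Q = [[1,1],[1,0]].
n = 120 = 1111000₂. Square-and-multiply, entries mod 499:
Q^1 = [[1,1],[1,0]]
Q^3 = (Q^1)²·Q = [[3,2],[2,1]]
Q^7 = (Q^3)²·Q = [[21,13],[13,8]]
Q^15 = (Q^7)²·Q = [[488,111],[111,377]]
Q^30 = (Q^15)² = [[466,207],[207,259]]
Q^60 = (Q^30)² = [[26,375],[375,150]]
Q^120 = (Q^60)² = [[84,132],[132,451]]
F_120 mod 499 = Q^120[0][1] = 132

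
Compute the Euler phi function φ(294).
84

294 = 2 × 3 × 7^2
φ(n) = n × ∏(1 - 1/p) for each prime p dividing n
φ(294) = 294 × (1 - 1/2) × (1 - 1/3) × (1 - 1/7) = 84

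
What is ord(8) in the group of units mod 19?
6

19 is prime, so ord(8) divides φ(19) = 18.
Divisors of 18: 1, 2, 3, 6, 9, 18.
Repeated squaring: 8^1 ≡ 8, 8^2 ≡ 7, 8^4 ≡ 11, 8^8 ≡ 7, 8^16 ≡ 11 (mod 19).
Test 8^d mod 19 for each divisor d in increasing order:
8^1 ≡ 8
8^2 ≡ 7
8^3 = 8^2·8^1 ≡ 18
8^6 = 8^4·8^2 ≡ 1  ← first divisor giving 1
The order is 6.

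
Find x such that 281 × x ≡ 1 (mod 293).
122

gcd(281, 293) = 1, so the inverse exists.
Extended Euclidean algorithm on (293, 281):
293 = 1 × 281 + 12  ⟹  12 = (1)·293 + (-1)·281
281 = 23 × 12 + 5  ⟹  5 = (-23)·293 + (24)·281
12 = 2 × 5 + 2  ⟹  2 = (47)·293 + (-49)·281
5 = 2 × 2 + 1  ⟹  1 = (-117)·293 + (122)·281
So (122)·281 ≡ 1 (mod 293), i.e. 281^(-1) ≡ 122 (mod 293).
Check: 281 × 122 = 34282 ≡ 1 (mod 293)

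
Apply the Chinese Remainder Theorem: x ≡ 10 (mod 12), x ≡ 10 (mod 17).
10

Using Chinese Remainder Theorem:
M = 12 × 17 = 204
M1 = 17, M2 = 12
y1 = 17^(-1) mod 12 = 5
y2 = 12^(-1) mod 17 = 10
x = (10×17×5 + 10×12×10) mod 204 = 10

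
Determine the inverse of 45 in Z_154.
89

gcd(45, 154) = 1, so the inverse exists.
Extended Euclidean algorithm on (154, 45):
154 = 3 × 45 + 19  ⟹  19 = (1)·154 + (-3)·45
45 = 2 × 19 + 7  ⟹  7 = (-2)·154 + (7)·45
19 = 2 × 7 + 5  ⟹  5 = (5)·154 + (-17)·45
7 = 1 × 5 + 2  ⟹  2 = (-7)·154 + (24)·45
5 = 2 × 2 + 1  ⟹  1 = (19)·154 + (-65)·45
So (-65)·45 ≡ 1 (mod 154), i.e. 45^(-1) ≡ -65 ≡ 89 (mod 154).
Check: 45 × 89 = 4005 ≡ 1 (mod 154)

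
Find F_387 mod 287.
233

Matrix identity: Q^n = [[F_(n+1), F_n], [F_n, F_(n-1)]] with Q = [[1,1],[1,0]].
n = 387 = 110000011₂. Square-and-multiply, entries mod 287:
Q^1 = [[1,1],[1,0]]
Q^3 = (Q^1)²·Q = [[3,2],[2,1]]
Q^6 = (Q^3)² = [[13,8],[8,5]]
Q^12 = (Q^6)² = [[233,144],[144,89]]
Q^24 = (Q^12)² = [[118,161],[161,244]]
Q^48 = (Q^24)² = [[239,21],[21,218]]
Q^96 = (Q^48)² = [[162,126],[126,36]]
Q^193 = (Q^96)²·Q = [[197,218],[218,266]]
Q^387 = (Q^193)²·Q = [[143,233],[233,197]]
F_387 mod 287 = Q^387[0][1] = 233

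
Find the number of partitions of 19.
490

p(n) counts ways to write n as a sum of positive integers (order ignored).
Euler's pentagonal recurrence: p(k) = p(k-1) + p(k-2) - p(k-5) - p(k-7) + p(k-12) + p(k-15) - ... (offsets j(3j∓1)/2, signs ++--, p(0)=1, p(<0)=0).
DP table for k = 0..18: p(0)=1, p(1)=1, p(2)=2, p(3)=3, p(4)=5, p(5)=7, p(6)=11, p(7)=15, p(8)=22, p(9)=30, p(10)=42, p(11)=56, p(12)=77, p(13)=101, p(14)=135, p(15)=176, p(16)=231, p(17)=297, p(18)=385.
Final step: p(19) = p(18) + p(17) - p(14) - p(12) + p(7) + p(4)
= 385 + 297 - 135 - 77 + 15 + 5
= 490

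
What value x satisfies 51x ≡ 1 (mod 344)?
27

gcd(51, 344) = 1, so the inverse exists.
Extended Euclidean algorithm on (344, 51):
344 = 6 × 51 + 38  ⟹  38 = (1)·344 + (-6)·51
51 = 1 × 38 + 13  ⟹  13 = (-1)·344 + (7)·51
38 = 2 × 13 + 12  ⟹  12 = (3)·344 + (-20)·51
13 = 1 × 12 + 1  ⟹  1 = (-4)·344 + (27)·51
So (27)·51 ≡ 1 (mod 344), i.e. 51^(-1) ≡ 27 (mod 344).
Check: 51 × 27 = 1377 ≡ 1 (mod 344)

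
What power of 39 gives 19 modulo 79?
70

Baby-step giant-step with step n = ⌈√79⌉ = 9.
Baby steps 39^j mod 79 (j:value) for j=0..8: 0:1, 1:39, 2:20, 3:69, 4:5, 5:37, 6:21, 7:29, 8:25.
Giant-step multiplier: 39^(-9) ≡ 39^(78-9) = 39^69 ≡ 41 (mod 79).
Giant steps γ_i = 19·41^i mod 79: γ_0=19, γ_1=68, γ_2=23, γ_3=74, γ_4=32, γ_5=48, γ_6=72, γ_7=29 (in table at j=7).
x = i·n + j = 7·9 + 7 = 70.
Check: 39^70 ≡ 19 (mod 79).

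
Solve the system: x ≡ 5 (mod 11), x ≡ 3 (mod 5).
38

Using Chinese Remainder Theorem:
M = 11 × 5 = 55
M1 = 5, M2 = 11
y1 = 5^(-1) mod 11 = 9
y2 = 11^(-1) mod 5 = 1
x = (5×5×9 + 3×11×1) mod 55 = 38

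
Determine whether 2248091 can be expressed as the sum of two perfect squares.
Not possible

Factorization: 2248091 = 131^3
By Fermat: n is sum of two squares iff every prime p ≡ 3 (mod 4) appears to even power.
Prime(s) ≡ 3 (mod 4) with odd exponent: [(131, 3)]
Therefore 2248091 cannot be expressed as a² + b².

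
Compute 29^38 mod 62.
39

Repeated squaring. Binary of 38 = 100110.
29^1 ≡ 29 (mod 62); 29^2 ≡ 35 (mod 62); 29^4 ≡ 47 (mod 62); 29^8 ≡ 39 (mod 62); 29^16 ≡ 33 (mod 62); 29^32 ≡ 35 (mod 62)
29^38 = 29^2 × 29^4 × 29^32 ≡ 39 (mod 62)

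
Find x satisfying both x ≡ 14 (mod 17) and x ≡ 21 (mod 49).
609

Using Chinese Remainder Theorem:
M = 17 × 49 = 833
M1 = 49, M2 = 17
y1 = 49^(-1) mod 17 = 8
y2 = 17^(-1) mod 49 = 26
x = (14×49×8 + 21×17×26) mod 833 = 609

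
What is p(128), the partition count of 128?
4351078600

p(n) counts ways to write n as a sum of positive integers (order ignored).
Euler's pentagonal recurrence: p(k) = p(k-1) + p(k-2) - p(k-5) - p(k-7) + p(k-12) + p(k-15) - ... (offsets j(3j∓1)/2, signs ++--, p(0)=1, p(<0)=0).
DP table for k = 0..127: p(0)=1, p(1)=1, p(2)=2, p(3)=3, p(4)=5, p(5)=7, p(6)=11, p(7)=15, p(8)=22, p(9)=30, p(10)=42, p(11)=56, p(12)=77, p(13)=101, p(14)=135, p(15)=176, p(16)=231, p(17)=297, p(18)=385, p(19)=490, p(20)=627, p(21)=792, p(22)=1002, p(23)=1255, p(24)=1575, p(25)=1958, p(26)=2436, p(27)=3010, p(28)=3718, p(29)=4565, p(30)=5604, p(31)=6842, p(32)=8349, p(33)=10143, p(34)=12310, p(35)=14883, p(36)=17977, p(37)=21637, p(38)=26015, p(39)=31185, p(40)=37338, p(41)=44583, p(42)=53174, p(43)=63261, p(44)=75175, p(45)=89134, p(46)=105558, p(47)=124754, p(48)=147273, p(49)=173525, p(50)=204226, p(51)=239943, p(52)=281589, p(53)=329931, p(54)=386155, p(55)=451276, p(56)=526823, p(57)=614154, p(58)=715220, p(59)=831820, p(60)=966467, p(61)=1121505, p(62)=1300156, p(63)=1505499, p(64)=1741630, p(65)=2012558, p(66)=2323520, p(67)=2679689, p(68)=3087735, p(69)=3554345, p(70)=4087968, p(71)=4697205, p(72)=5392783, p(73)=6185689, p(74)=7089500, p(75)=8118264, p(76)=9289091, p(77)=10619863, p(78)=12132164, p(79)=13848650, p(80)=15796476, p(81)=18004327, p(82)=20506255, p(83)=23338469, p(84)=26543660, p(85)=30167357, p(86)=34262962, p(87)=38887673, p(88)=44108109, p(89)=49995925, p(90)=56634173, p(91)=64112359, p(92)=72533807, p(93)=82010177, p(94)=92669720, p(95)=104651419, p(96)=118114304, p(97)=133230930, p(98)=150198136, p(99)=169229875, p(100)=190569292, p(101)=214481126, p(102)=241265379, p(103)=271248950, p(104)=304801365, p(105)=342325709, p(106)=384276336, p(107)=431149389, p(108)=483502844, p(109)=541946240, p(110)=607163746, p(111)=679903203, p(112)=761002156, p(113)=851376628, p(114)=952050665, p(115)=1064144451, p(116)=1188908248, p(117)=1327710076, p(118)=1482074143, p(119)=1653668665, p(120)=1844349560, p(121)=2056148051, p(122)=2291320912, p(123)=2552338241, p(124)=2841940500, p(125)=3163127352, p(126)=3519222692, p(127)=3913864295.
Final step: p(128) = p(127) + p(126) - p(123) - p(121) + p(116) + p(113) - p(106) - p(102) + p(93) + p(88) - p(77) - p(71) + p(58) + p(51) - p(36) - p(28) + p(11) + p(2)
= 3913864295 + 3519222692 - 2552338241 - 2056148051 + 1188908248 + 851376628 - 384276336 - 241265379 + 82010177 + 44108109 - 10619863 - 4697205 + 715220 + 239943 - 17977 - 3718 + 56 + 2
= 4351078600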